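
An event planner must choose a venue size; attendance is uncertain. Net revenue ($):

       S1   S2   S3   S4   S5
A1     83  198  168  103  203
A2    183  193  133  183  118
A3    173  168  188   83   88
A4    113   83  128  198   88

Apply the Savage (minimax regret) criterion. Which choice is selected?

A2

Column bests: S1=183, S2=198, S3=188, S4=198, S5=203.
A1 regrets: 100, 0, 20, 95, 0 → max 100
A2 regrets: 0, 5, 55, 15, 85 → max 85
A3 regrets: 10, 30, 0, 115, 115 → max 115
A4 regrets: 70, 115, 60, 0, 115 → max 115
Smallest max regret = 85 → A2.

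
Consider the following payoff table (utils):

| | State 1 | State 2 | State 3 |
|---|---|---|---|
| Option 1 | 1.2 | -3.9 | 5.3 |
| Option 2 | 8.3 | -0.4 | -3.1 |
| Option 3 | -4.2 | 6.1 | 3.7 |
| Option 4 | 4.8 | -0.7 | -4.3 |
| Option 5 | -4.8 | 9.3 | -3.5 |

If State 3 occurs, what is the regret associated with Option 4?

9.6

Best payoff under State 3 is 5.3.
Regret = 5.3 − (-4.3) = 9.6.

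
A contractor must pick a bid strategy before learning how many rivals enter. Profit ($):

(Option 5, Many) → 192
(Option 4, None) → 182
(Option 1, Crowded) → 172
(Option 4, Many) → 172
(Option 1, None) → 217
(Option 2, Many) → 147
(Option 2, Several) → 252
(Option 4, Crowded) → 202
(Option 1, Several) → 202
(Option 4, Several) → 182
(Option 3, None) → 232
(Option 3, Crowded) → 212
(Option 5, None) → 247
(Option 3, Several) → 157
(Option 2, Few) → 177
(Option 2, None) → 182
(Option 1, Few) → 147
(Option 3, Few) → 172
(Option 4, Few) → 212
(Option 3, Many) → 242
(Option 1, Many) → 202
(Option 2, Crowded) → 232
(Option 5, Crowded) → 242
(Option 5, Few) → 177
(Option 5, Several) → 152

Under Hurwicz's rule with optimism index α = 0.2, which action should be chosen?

Option 4

Option 1: 0.2·217 + 0.8·147 = 161
Option 2: 0.2·252 + 0.8·147 = 168
Option 3: 0.2·242 + 0.8·157 = 174
Option 4: 0.2·212 + 0.8·172 = 180
Option 5: 0.2·247 + 0.8·152 = 171
Highest Hurwicz score = 180 → Option 4.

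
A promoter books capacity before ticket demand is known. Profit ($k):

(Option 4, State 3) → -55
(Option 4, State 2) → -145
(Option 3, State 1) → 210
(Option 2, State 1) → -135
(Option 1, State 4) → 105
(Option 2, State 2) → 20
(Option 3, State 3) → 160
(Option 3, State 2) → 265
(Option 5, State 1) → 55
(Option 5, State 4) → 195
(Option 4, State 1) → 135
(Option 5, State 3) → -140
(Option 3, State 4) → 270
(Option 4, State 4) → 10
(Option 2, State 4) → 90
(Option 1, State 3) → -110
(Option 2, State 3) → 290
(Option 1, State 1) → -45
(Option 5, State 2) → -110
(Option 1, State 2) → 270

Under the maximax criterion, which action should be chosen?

Row maxima: Option 1=270, Option 2=290, Option 3=270, Option 4=135, Option 5=195
Best best-case = 290 → Option 2.

Option 2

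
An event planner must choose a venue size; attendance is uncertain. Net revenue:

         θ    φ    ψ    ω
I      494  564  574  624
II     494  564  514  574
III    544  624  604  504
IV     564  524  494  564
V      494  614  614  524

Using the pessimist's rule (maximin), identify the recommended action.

III

Row minima: I=494, II=494, III=504, IV=494, V=494
Best worst-case = 504 → III.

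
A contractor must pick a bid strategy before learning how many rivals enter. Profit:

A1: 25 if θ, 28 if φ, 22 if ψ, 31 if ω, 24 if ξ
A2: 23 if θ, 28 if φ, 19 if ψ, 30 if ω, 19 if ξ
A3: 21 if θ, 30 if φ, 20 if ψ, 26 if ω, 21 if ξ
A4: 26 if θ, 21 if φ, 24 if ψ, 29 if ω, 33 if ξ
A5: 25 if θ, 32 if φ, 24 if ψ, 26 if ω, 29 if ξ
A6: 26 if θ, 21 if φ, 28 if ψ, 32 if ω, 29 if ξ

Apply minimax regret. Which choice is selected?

A5

Column bests: θ=26, φ=32, ψ=28, ω=32, ξ=33.
A1 regrets: 1, 4, 6, 1, 9 → max 9
A2 regrets: 3, 4, 9, 2, 14 → max 14
A3 regrets: 5, 2, 8, 6, 12 → max 12
A4 regrets: 0, 11, 4, 3, 0 → max 11
A5 regrets: 1, 0, 4, 6, 4 → max 6
A6 regrets: 0, 11, 0, 0, 4 → max 11
Smallest max regret = 6 → A5.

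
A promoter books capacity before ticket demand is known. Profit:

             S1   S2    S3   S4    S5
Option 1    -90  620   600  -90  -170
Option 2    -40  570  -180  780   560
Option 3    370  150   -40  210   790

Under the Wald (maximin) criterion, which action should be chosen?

Row minima: Option 1=-170, Option 2=-180, Option 3=-40
Best worst-case = -40 → Option 3.

Option 3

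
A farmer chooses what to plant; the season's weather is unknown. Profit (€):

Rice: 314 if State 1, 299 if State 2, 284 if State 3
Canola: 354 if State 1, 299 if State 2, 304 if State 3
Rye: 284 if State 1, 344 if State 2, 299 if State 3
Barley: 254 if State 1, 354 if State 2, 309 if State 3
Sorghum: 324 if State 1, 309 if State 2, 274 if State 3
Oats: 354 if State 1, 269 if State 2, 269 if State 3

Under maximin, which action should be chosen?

Canola

Row minima: Rice=284, Canola=299, Rye=284, Barley=254, Sorghum=274, Oats=269
Best worst-case = 299 → Canola.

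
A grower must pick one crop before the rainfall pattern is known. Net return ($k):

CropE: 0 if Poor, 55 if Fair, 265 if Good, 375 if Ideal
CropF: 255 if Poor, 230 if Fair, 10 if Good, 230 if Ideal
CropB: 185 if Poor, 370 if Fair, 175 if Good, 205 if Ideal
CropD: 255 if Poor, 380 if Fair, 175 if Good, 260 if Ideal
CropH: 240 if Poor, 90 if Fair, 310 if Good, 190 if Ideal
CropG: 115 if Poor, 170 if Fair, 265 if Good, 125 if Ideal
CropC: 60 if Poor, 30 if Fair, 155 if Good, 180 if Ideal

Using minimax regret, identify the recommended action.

Column bests: Poor=255, Fair=380, Good=310, Ideal=375.
CropE regrets: 255, 325, 45, 0 → max 325
CropF regrets: 0, 150, 300, 145 → max 300
CropB regrets: 70, 10, 135, 170 → max 170
CropD regrets: 0, 0, 135, 115 → max 135
CropH regrets: 15, 290, 0, 185 → max 290
CropG regrets: 140, 210, 45, 250 → max 250
CropC regrets: 195, 350, 155, 195 → max 350
Smallest max regret = 135 → CropD.

CropD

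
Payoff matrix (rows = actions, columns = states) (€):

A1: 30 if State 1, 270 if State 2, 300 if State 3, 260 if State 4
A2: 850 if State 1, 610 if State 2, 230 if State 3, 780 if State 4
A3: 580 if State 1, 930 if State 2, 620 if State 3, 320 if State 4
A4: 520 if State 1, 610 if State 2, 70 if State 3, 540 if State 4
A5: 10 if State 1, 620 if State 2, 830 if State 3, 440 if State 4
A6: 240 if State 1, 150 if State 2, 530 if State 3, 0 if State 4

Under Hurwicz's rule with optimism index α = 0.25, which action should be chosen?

A3

A1: 0.25·300 + 0.75·30 = 97.5
A2: 0.25·850 + 0.75·230 = 385
A3: 0.25·930 + 0.75·320 = 472.5
A4: 0.25·610 + 0.75·70 = 205
A5: 0.25·830 + 0.75·10 = 215
A6: 0.25·530 + 0.75·0 = 132.5
Highest Hurwicz score = 472.5 → A3.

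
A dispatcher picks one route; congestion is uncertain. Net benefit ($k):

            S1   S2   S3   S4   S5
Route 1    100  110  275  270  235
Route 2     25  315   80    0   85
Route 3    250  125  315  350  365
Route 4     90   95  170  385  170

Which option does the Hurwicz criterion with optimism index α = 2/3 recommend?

Route 1: 2/3·275 + 1/3·100 = 650/3
Route 2: 2/3·315 + 1/3·0 = 210
Route 3: 2/3·365 + 1/3·125 = 285
Route 4: 2/3·385 + 1/3·90 = 860/3
Highest Hurwicz score = 860/3 → Route 4.

Route 4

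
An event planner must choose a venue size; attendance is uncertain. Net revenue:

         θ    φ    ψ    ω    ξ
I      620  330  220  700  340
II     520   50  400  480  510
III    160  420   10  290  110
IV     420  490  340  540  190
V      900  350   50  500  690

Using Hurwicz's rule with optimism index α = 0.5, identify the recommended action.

V

I: 0.5·700 + 0.5·220 = 460
II: 0.5·520 + 0.5·50 = 285
III: 0.5·420 + 0.5·10 = 215
IV: 0.5·540 + 0.5·190 = 365
V: 0.5·900 + 0.5·50 = 475
Highest Hurwicz score = 475 → V.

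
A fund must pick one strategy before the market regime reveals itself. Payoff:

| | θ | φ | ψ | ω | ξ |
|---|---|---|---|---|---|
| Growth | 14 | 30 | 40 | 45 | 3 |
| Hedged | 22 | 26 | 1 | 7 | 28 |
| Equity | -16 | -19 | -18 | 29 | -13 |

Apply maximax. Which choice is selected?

Row maxima: Growth=45, Hedged=28, Equity=29
Best best-case = 45 → Growth.

Growth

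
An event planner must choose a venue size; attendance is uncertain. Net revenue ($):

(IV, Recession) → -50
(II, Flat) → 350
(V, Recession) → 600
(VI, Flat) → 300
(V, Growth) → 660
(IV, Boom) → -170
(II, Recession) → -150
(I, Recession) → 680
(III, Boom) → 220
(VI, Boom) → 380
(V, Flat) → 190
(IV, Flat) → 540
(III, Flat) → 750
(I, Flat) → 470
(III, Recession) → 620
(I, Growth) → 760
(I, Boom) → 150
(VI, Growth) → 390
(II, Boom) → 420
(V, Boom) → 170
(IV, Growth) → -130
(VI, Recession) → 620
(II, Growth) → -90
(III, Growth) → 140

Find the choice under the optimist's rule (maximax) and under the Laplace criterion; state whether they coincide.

maximax → I; laplace → I (agree)

Row maxima: I=760, II=420, III=750, IV=540, V=660, VI=620
Best best-case = 760 → I.
Row averages: I=515, II=132.5, III=432.5, IV=47.5, V=405, VI=422.5
Highest average = 515 → I.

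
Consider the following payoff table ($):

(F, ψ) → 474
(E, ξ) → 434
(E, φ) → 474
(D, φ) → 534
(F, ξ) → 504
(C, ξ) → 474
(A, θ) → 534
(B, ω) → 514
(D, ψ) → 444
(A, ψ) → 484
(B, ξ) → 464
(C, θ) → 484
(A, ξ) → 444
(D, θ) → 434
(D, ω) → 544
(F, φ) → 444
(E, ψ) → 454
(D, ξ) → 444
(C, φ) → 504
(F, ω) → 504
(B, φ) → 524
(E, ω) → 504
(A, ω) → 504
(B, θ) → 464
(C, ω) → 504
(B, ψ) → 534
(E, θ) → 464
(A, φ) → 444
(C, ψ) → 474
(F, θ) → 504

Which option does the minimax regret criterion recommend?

Column bests: θ=534, φ=534, ψ=534, ω=544, ξ=504.
A regrets: 0, 90, 50, 40, 60 → max 90
B regrets: 70, 10, 0, 30, 40 → max 70
C regrets: 50, 30, 60, 40, 30 → max 60
D regrets: 100, 0, 90, 0, 60 → max 100
E regrets: 70, 60, 80, 40, 70 → max 80
F regrets: 30, 90, 60, 40, 0 → max 90
Smallest max regret = 60 → C.

C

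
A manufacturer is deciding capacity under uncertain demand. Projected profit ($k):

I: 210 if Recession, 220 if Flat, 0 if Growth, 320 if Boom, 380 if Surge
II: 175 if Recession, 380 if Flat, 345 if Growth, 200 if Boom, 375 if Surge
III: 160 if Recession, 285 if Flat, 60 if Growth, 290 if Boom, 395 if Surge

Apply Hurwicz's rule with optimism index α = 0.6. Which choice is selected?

I: 0.6·380 + 0.4·0 = 228
II: 0.6·380 + 0.4·175 = 298
III: 0.6·395 + 0.4·60 = 261
Highest Hurwicz score = 298 → II.

II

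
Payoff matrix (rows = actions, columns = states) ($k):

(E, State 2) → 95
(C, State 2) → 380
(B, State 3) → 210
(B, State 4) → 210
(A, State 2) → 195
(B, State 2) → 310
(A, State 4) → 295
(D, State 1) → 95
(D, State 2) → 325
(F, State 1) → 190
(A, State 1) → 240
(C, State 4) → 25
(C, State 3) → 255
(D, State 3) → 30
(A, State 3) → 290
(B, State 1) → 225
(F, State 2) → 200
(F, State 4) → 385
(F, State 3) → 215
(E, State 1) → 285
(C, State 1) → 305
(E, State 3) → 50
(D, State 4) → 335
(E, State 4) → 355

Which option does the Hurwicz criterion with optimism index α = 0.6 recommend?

F

A: 0.6·295 + 0.4·195 = 255
B: 0.6·310 + 0.4·210 = 270
C: 0.6·380 + 0.4·25 = 238
D: 0.6·335 + 0.4·30 = 213
E: 0.6·355 + 0.4·50 = 233
F: 0.6·385 + 0.4·190 = 307
Highest Hurwicz score = 307 → F.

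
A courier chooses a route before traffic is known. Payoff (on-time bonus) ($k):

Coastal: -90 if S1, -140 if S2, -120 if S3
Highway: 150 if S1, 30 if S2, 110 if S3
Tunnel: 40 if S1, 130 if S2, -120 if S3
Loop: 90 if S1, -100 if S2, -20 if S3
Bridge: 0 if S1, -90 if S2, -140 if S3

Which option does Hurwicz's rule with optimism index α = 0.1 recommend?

Highway

Coastal: 0.1·(-90) + 0.9·(-140) = -135
Highway: 0.1·150 + 0.9·30 = 42
Tunnel: 0.1·130 + 0.9·(-120) = -95
Loop: 0.1·90 + 0.9·(-100) = -81
Bridge: 0.1·0 + 0.9·(-140) = -126
Highest Hurwicz score = 42 → Highway.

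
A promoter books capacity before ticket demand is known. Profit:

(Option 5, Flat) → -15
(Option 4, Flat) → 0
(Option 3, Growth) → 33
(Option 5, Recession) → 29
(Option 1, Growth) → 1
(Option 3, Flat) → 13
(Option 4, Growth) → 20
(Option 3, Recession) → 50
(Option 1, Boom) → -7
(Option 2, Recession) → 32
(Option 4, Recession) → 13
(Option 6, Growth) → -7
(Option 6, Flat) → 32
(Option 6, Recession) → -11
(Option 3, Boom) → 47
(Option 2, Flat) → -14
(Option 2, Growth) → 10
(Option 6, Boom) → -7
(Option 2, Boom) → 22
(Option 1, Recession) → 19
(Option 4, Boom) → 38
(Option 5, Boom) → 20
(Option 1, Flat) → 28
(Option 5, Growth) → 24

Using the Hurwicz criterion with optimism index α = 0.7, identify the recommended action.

Option 1: 0.7·28 + 0.3·(-7) = 17.5
Option 2: 0.7·32 + 0.3·(-14) = 18.2
Option 3: 0.7·50 + 0.3·13 = 38.9
Option 4: 0.7·38 + 0.3·0 = 26.6
Option 5: 0.7·29 + 0.3·(-15) = 15.8
Option 6: 0.7·32 + 0.3·(-11) = 19.1
Highest Hurwicz score = 38.9 → Option 3.

Option 3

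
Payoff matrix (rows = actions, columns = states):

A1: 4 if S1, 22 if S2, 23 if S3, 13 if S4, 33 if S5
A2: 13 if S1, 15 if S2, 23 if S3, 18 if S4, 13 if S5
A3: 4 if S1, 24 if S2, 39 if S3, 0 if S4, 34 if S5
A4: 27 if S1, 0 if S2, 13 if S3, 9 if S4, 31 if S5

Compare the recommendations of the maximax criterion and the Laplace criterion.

maximax → A3; laplace → A3 (agree)

Row maxima: A1=33, A2=23, A3=39, A4=31
Best best-case = 39 → A3.
Row averages: A1=19, A2=16.4, A3=20.2, A4=16
Highest average = 20.2 → A3.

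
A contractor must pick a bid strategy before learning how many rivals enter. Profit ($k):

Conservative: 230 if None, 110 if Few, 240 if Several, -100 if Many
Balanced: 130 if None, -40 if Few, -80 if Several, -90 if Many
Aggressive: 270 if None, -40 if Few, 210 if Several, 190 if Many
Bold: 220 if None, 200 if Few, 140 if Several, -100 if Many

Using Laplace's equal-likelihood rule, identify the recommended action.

Row averages: Conservative=120, Balanced=-20, Aggressive=157.5, Bold=115
Highest average = 157.5 → Aggressive.

Aggressive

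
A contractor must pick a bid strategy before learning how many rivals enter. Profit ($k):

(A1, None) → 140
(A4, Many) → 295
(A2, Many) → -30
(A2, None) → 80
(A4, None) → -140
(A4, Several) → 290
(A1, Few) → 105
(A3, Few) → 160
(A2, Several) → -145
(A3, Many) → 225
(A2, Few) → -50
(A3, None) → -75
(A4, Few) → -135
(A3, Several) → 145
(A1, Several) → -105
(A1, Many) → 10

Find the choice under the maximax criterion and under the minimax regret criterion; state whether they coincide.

maximax → A4; minimax regret → A3 (disagree)

Row maxima: A1=140, A2=80, A3=225, A4=295
Best best-case = 295 → A4.
Column bests: None=140, Few=160, Several=290, Many=295.
A1 regrets: 0, 55, 395, 285 → max 395
A2 regrets: 60, 210, 435, 325 → max 435
A3 regrets: 215, 0, 145, 70 → max 215
A4 regrets: 280, 295, 0, 0 → max 295
Smallest max regret = 215 → A3.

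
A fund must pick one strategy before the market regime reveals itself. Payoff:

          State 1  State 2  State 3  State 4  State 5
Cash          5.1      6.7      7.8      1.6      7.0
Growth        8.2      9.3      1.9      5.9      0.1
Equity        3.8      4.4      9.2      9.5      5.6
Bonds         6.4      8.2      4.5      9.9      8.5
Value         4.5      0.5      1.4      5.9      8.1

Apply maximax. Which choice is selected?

Bonds

Row maxima: Cash=7.8, Growth=9.3, Equity=9.5, Bonds=9.9, Value=8.1
Best best-case = 9.9 → Bonds.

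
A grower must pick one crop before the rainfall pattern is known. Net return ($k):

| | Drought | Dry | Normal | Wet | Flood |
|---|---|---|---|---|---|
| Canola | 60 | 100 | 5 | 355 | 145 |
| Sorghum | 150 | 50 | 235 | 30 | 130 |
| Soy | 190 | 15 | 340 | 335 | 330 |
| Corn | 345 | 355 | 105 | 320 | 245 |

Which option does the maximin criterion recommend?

Row minima: Canola=5, Sorghum=30, Soy=15, Corn=105
Best worst-case = 105 → Corn.

Corn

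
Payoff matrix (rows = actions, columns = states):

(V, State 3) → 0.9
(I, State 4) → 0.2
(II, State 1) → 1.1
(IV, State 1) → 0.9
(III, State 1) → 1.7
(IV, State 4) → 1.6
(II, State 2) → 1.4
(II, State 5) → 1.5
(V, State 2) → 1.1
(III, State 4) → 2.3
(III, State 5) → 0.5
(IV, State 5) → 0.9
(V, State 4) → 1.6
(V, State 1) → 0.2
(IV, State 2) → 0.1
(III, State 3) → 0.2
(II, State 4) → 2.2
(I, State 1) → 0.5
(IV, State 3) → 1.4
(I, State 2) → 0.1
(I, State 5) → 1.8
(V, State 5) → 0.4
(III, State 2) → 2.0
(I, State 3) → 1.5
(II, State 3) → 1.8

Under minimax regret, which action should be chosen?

Column bests: State 1=1.7, State 2=2.0, State 3=1.8, State 4=2.3, State 5=1.8.
I regrets: 1.2, 1.9, 0.3, 2.1, 0.0 → max 2.1
II regrets: 0.6, 0.6, 0.0, 0.1, 0.3 → max 0.6
III regrets: 0.0, 0.0, 1.6, 0.0, 1.3 → max 1.6
IV regrets: 0.8, 1.9, 0.4, 0.7, 0.9 → max 1.9
V regrets: 1.5, 0.9, 0.9, 0.7, 1.4 → max 1.5
Smallest max regret = 0.6 → II.

II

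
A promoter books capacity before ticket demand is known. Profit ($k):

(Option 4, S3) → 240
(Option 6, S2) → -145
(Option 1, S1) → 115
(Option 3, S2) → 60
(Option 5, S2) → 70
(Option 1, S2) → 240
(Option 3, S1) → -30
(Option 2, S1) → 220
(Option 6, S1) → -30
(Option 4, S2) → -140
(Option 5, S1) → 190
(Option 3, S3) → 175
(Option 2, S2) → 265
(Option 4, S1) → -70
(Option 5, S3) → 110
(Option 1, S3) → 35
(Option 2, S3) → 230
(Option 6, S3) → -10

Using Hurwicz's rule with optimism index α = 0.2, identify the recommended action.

Option 2

Option 1: 0.2·240 + 0.8·35 = 76
Option 2: 0.2·265 + 0.8·220 = 229
Option 3: 0.2·175 + 0.8·(-30) = 11
Option 4: 0.2·240 + 0.8·(-140) = -64
Option 5: 0.2·190 + 0.8·70 = 94
Option 6: 0.2·(-10) + 0.8·(-145) = -118
Highest Hurwicz score = 229 → Option 2.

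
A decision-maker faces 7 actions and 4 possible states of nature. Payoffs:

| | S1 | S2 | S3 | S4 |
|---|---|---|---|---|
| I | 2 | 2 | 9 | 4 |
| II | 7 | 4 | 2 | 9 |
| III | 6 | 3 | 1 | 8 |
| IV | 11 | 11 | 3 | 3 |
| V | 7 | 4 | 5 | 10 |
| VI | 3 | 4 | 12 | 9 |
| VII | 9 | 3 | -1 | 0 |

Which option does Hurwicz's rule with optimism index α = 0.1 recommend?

I: 0.1·9 + 0.9·2 = 2.7
II: 0.1·9 + 0.9·2 = 2.7
III: 0.1·8 + 0.9·1 = 1.7
IV: 0.1·11 + 0.9·3 = 3.8
V: 0.1·10 + 0.9·4 = 4.6
VI: 0.1·12 + 0.9·3 = 3.9
VII: 0.1·9 + 0.9·(-1) = 0
Highest Hurwicz score = 4.6 → V.

V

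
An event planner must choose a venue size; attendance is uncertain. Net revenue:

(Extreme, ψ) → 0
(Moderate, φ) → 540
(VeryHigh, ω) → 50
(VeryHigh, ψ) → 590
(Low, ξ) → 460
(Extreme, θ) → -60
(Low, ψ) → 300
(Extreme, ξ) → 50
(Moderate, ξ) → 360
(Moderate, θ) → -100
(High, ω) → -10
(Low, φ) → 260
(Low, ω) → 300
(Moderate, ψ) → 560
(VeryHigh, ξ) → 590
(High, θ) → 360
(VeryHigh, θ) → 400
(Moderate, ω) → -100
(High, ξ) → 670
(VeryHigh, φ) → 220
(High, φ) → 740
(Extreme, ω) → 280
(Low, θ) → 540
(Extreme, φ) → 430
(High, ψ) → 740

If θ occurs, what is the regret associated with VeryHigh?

Best payoff under θ is 540.
Regret = 540 − 400 = 140.

140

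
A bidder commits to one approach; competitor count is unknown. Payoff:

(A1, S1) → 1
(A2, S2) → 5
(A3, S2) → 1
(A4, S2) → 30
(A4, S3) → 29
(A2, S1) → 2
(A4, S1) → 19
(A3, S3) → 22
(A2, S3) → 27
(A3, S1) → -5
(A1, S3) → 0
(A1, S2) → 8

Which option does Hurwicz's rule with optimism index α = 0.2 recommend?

A1: 0.2·8 + 0.8·0 = 1.6
A2: 0.2·27 + 0.8·2 = 7
A3: 0.2·22 + 0.8·(-5) = 0.4
A4: 0.2·30 + 0.8·19 = 21.2
Highest Hurwicz score = 21.2 → A4.

A4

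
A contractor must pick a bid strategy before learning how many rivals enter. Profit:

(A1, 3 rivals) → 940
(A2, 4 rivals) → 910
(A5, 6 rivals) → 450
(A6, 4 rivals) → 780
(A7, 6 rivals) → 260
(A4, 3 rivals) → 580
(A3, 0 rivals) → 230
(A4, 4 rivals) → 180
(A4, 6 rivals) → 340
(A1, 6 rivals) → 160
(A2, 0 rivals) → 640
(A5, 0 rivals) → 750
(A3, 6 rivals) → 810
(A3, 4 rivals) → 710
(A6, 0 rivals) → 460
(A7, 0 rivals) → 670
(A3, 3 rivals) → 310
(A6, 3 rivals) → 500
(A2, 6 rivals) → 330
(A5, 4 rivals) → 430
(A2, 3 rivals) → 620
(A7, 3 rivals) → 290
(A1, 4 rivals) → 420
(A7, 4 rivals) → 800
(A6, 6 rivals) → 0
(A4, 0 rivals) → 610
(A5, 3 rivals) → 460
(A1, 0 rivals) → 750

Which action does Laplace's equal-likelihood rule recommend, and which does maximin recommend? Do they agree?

Row averages: A1=567.5, A2=625, A3=515, A4=427.5, A5=522.5, A6=435, A7=505
Highest average = 625 → A2.
Row minima: A1=160, A2=330, A3=230, A4=180, A5=430, A6=0, A7=260
Best worst-case = 430 → A5.

laplace → A2; maximin → A5 (disagree)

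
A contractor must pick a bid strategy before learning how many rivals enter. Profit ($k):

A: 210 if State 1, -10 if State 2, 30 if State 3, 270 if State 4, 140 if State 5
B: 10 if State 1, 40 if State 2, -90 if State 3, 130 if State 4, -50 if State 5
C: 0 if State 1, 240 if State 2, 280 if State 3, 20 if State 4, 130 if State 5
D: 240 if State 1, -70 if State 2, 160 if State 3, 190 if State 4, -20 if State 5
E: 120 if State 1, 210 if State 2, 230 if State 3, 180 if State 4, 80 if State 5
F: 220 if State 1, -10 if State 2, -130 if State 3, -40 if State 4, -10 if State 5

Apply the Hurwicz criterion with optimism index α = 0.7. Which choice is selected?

A: 0.7·270 + 0.3·(-10) = 186
B: 0.7·130 + 0.3·(-90) = 64
C: 0.7·280 + 0.3·0 = 196
D: 0.7·240 + 0.3·(-70) = 147
E: 0.7·230 + 0.3·80 = 185
F: 0.7·220 + 0.3·(-130) = 115
Highest Hurwicz score = 196 → C.

C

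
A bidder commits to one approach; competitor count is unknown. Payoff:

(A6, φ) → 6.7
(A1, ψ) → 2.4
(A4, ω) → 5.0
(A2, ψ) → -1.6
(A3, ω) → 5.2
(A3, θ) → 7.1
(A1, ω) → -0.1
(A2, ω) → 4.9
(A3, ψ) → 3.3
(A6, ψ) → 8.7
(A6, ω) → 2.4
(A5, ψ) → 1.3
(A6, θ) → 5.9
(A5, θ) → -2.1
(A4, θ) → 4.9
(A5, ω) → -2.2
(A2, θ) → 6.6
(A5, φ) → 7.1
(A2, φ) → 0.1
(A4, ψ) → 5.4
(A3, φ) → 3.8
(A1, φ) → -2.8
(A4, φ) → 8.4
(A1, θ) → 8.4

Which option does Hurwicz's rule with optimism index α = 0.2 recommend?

A1: 0.2·8.4 + 0.8·(-2.8) = -0.56
A2: 0.2·6.6 + 0.8·(-1.6) = 0.04
A3: 0.2·7.1 + 0.8·3.3 = 4.06
A4: 0.2·8.4 + 0.8·4.9 = 5.6
A5: 0.2·7.1 + 0.8·(-2.2) = -0.34
A6: 0.2·8.7 + 0.8·2.4 = 3.66
Highest Hurwicz score = 5.6 → A4.

A4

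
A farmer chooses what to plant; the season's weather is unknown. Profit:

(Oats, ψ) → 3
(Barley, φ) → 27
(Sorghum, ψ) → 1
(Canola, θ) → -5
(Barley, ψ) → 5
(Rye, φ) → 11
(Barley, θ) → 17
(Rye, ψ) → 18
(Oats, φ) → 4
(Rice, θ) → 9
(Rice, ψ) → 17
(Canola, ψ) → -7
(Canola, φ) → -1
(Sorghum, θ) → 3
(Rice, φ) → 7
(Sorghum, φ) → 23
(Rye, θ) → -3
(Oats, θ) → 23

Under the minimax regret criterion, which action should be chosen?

Column bests: θ=23, φ=27, ψ=18.
Canola regrets: 28, 28, 25 → max 28
Barley regrets: 6, 0, 13 → max 13
Rye regrets: 26, 16, 0 → max 26
Sorghum regrets: 20, 4, 17 → max 20
Oats regrets: 0, 23, 15 → max 23
Rice regrets: 14, 20, 1 → max 20
Smallest max regret = 13 → Barley.

Barley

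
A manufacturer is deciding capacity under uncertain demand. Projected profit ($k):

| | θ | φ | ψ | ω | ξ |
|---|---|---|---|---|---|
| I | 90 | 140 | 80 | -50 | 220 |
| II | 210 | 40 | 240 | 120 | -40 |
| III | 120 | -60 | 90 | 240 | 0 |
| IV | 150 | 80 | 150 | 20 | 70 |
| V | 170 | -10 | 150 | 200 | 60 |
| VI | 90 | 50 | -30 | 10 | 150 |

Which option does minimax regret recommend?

Column bests: θ=210, φ=140, ψ=240, ω=240, ξ=220.
I regrets: 120, 0, 160, 290, 0 → max 290
II regrets: 0, 100, 0, 120, 260 → max 260
III regrets: 90, 200, 150, 0, 220 → max 220
IV regrets: 60, 60, 90, 220, 150 → max 220
V regrets: 40, 150, 90, 40, 160 → max 160
VI regrets: 120, 90, 270, 230, 70 → max 270
Smallest max regret = 160 → V.

V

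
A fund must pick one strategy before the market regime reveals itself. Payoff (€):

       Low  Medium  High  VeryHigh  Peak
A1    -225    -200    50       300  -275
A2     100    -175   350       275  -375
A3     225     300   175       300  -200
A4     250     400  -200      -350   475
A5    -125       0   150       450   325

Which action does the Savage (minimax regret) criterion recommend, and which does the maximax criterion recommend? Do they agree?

Column bests: Low=250, Medium=400, High=350, VeryHigh=450, Peak=475.
A1 regrets: 475, 600, 300, 150, 750 → max 750
A2 regrets: 150, 575, 0, 175, 850 → max 850
A3 regrets: 25, 100, 175, 150, 675 → max 675
A4 regrets: 0, 0, 550, 800, 0 → max 800
A5 regrets: 375, 400, 200, 0, 150 → max 400
Smallest max regret = 400 → A5.
Row maxima: A1=300, A2=350, A3=300, A4=475, A5=450
Best best-case = 475 → A4.

minimax regret → A5; maximax → A4 (disagree)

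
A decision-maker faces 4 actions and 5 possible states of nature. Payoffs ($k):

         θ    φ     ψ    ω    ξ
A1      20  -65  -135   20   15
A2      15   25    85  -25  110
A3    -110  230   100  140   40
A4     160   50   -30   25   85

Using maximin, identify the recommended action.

Row minima: A1=-135, A2=-25, A3=-110, A4=-30
Best worst-case = -25 → A2.

A2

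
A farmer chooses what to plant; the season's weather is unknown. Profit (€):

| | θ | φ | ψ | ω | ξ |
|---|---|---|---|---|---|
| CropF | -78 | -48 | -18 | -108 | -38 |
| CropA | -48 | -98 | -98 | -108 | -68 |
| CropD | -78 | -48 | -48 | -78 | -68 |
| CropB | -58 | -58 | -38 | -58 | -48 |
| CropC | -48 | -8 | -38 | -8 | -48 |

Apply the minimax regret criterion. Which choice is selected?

Column bests: θ=-48, φ=-8, ψ=-18, ω=-8, ξ=-38.
CropF regrets: 30, 40, 0, 100, 0 → max 100
CropA regrets: 0, 90, 80, 100, 30 → max 100
CropD regrets: 30, 40, 30, 70, 30 → max 70
CropB regrets: 10, 50, 20, 50, 10 → max 50
CropC regrets: 0, 0, 20, 0, 10 → max 20
Smallest max regret = 20 → CropC.

CropC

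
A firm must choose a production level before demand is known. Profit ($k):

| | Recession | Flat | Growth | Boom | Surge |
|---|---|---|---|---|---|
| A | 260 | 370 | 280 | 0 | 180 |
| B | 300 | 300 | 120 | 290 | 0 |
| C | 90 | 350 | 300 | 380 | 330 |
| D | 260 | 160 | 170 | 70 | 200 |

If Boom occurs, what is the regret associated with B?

Best payoff under Boom is 380.
Regret = 380 − 290 = 90.

90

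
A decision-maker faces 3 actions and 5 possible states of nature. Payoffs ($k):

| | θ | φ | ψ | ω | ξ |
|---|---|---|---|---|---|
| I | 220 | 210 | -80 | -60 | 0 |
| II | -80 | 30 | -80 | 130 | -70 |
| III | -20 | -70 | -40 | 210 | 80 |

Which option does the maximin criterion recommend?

Row minima: I=-80, II=-80, III=-70
Best worst-case = -70 → III.

III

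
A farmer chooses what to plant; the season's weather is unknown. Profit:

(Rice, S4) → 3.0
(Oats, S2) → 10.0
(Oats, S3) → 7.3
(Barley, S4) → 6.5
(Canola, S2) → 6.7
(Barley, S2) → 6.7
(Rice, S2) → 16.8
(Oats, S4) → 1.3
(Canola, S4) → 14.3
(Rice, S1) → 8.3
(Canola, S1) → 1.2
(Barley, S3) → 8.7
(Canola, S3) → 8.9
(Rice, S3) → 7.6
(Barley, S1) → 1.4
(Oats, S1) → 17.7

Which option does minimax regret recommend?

Rice

Column bests: S1=17.7, S2=16.8, S3=8.9, S4=14.3.
Rice regrets: 9.4, 0.0, 1.3, 11.3 → max 11.3
Barley regrets: 16.3, 10.1, 0.2, 7.8 → max 16.3
Oats regrets: 0.0, 6.8, 1.6, 13.0 → max 13.0
Canola regrets: 16.5, 10.1, 0.0, 0.0 → max 16.5
Smallest max regret = 11.3 → Rice.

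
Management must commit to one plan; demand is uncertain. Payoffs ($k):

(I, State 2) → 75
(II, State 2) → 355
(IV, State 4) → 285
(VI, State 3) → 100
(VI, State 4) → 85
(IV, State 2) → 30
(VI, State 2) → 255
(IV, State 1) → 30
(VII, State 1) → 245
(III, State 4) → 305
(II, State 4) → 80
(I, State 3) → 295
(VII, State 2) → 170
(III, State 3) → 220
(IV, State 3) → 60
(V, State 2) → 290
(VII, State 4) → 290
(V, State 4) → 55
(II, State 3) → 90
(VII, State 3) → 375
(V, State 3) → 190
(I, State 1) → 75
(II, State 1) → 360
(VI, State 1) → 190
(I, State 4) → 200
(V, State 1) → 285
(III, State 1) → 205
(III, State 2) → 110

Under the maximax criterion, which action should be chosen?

Row maxima: I=295, II=360, III=305, IV=285, V=290, VI=255, VII=375
Best best-case = 375 → VII.

VII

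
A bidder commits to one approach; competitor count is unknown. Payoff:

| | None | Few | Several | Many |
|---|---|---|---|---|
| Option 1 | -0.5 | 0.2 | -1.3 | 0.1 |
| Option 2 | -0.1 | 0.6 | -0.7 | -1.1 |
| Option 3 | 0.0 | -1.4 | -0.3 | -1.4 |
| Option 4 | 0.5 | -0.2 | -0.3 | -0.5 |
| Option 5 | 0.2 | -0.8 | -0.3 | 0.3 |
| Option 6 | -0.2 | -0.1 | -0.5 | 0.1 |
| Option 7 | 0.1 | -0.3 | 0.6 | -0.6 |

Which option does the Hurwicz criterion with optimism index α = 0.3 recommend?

Option 1: 0.3·0.2 + 0.7·(-1.3) = -0.85
Option 2: 0.3·0.6 + 0.7·(-1.1) = -0.59
Option 3: 0.3·0.0 + 0.7·(-1.4) = -0.98
Option 4: 0.3·0.5 + 0.7·(-0.5) = -0.2
Option 5: 0.3·0.3 + 0.7·(-0.8) = -0.47
Option 6: 0.3·0.1 + 0.7·(-0.5) = -0.32
Option 7: 0.3·0.6 + 0.7·(-0.6) = -0.24
Highest Hurwicz score = -0.2 → Option 4.

Option 4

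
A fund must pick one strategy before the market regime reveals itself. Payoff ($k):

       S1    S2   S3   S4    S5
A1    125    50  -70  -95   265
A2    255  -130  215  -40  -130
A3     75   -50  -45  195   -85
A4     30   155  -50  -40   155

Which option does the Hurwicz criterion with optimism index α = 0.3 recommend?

A1

A1: 0.3·265 + 0.7·(-95) = 13
A2: 0.3·255 + 0.7·(-130) = -14.5
A3: 0.3·195 + 0.7·(-85) = -1
A4: 0.3·155 + 0.7·(-50) = 11.5
Highest Hurwicz score = 13 → A1.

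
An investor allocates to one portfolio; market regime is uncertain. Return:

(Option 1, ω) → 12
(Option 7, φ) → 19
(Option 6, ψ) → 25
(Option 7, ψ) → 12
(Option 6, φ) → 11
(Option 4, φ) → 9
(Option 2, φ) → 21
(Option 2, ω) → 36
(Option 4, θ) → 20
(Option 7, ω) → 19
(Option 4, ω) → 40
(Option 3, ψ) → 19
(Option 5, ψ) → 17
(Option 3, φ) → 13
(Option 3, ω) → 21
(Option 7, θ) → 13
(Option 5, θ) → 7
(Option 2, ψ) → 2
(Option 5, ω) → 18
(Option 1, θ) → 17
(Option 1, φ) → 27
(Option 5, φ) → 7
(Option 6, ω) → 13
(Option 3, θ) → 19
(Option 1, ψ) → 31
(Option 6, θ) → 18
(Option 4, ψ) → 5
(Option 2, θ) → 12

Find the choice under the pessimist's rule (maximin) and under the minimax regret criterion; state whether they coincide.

maximin → Option 3; minimax regret → Option 3 (agree)

Row minima: Option 1=12, Option 2=2, Option 3=13, Option 4=5, Option 5=7, Option 6=11, Option 7=12
Best worst-case = 13 → Option 3.
Column bests: θ=20, φ=27, ψ=31, ω=40.
Option 1 regrets: 3, 0, 0, 28 → max 28
Option 2 regrets: 8, 6, 29, 4 → max 29
Option 3 regrets: 1, 14, 12, 19 → max 19
Option 4 regrets: 0, 18, 26, 0 → max 26
Option 5 regrets: 13, 20, 14, 22 → max 22
Option 6 regrets: 2, 16, 6, 27 → max 27
Option 7 regrets: 7, 8, 19, 21 → max 21
Smallest max regret = 19 → Option 3.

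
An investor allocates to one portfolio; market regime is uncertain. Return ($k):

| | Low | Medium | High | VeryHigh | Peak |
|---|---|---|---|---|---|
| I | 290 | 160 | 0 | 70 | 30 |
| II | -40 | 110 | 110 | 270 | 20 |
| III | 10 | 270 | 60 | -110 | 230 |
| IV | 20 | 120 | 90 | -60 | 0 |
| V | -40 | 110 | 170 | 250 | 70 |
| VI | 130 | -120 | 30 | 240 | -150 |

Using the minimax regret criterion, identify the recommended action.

Column bests: Low=290, Medium=270, High=170, VeryHigh=270, Peak=230.
I regrets: 0, 110, 170, 200, 200 → max 200
II regrets: 330, 160, 60, 0, 210 → max 330
III regrets: 280, 0, 110, 380, 0 → max 380
IV regrets: 270, 150, 80, 330, 230 → max 330
V regrets: 330, 160, 0, 20, 160 → max 330
VI regrets: 160, 390, 140, 30, 380 → max 390
Smallest max regret = 200 → I.

I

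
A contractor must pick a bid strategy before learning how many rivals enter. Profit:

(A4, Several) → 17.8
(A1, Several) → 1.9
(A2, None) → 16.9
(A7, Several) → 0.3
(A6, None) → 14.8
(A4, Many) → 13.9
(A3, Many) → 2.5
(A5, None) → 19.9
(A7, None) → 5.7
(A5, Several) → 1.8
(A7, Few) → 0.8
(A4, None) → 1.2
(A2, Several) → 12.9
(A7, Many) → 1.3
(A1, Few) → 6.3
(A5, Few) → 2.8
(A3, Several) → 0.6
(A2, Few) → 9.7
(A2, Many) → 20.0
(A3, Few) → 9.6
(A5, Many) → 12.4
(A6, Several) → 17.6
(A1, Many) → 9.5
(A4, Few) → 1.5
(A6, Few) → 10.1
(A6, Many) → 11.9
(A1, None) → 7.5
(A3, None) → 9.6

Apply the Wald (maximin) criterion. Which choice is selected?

Row minima: A1=1.9, A2=9.7, A3=0.6, A4=1.2, A5=1.8, A6=10.1, A7=0.3
Best worst-case = 10.1 → A6.

A6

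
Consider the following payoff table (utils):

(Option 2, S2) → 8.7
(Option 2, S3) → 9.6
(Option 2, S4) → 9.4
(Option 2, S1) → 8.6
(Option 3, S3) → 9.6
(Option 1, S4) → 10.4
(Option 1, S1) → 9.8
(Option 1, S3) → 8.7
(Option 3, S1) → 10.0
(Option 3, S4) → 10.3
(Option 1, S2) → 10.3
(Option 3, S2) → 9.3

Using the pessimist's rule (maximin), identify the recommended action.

Row minima: Option 1=8.7, Option 2=8.6, Option 3=9.3
Best worst-case = 9.3 → Option 3.

Option 3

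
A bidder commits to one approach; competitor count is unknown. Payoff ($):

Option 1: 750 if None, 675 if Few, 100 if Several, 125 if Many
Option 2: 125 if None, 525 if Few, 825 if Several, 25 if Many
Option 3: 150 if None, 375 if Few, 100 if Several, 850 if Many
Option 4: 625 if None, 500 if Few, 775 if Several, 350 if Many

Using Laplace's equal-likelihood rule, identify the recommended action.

Row averages: Option 1=412.5, Option 2=375, Option 3=368.75, Option 4=562.5
Highest average = 562.5 → Option 4.

Option 4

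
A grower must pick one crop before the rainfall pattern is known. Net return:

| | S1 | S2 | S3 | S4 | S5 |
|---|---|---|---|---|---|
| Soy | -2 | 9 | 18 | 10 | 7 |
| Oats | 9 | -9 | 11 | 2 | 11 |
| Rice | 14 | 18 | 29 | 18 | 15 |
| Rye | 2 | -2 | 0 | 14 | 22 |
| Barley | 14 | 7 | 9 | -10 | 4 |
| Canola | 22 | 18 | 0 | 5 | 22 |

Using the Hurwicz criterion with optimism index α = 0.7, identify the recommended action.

Soy: 0.7·18 + 0.3·(-2) = 12
Oats: 0.7·11 + 0.3·(-9) = 5
Rice: 0.7·29 + 0.3·14 = 24.5
Rye: 0.7·22 + 0.3·(-2) = 14.8
Barley: 0.7·14 + 0.3·(-10) = 6.8
Canola: 0.7·22 + 0.3·0 = 15.4
Highest Hurwicz score = 24.5 → Rice.

Rice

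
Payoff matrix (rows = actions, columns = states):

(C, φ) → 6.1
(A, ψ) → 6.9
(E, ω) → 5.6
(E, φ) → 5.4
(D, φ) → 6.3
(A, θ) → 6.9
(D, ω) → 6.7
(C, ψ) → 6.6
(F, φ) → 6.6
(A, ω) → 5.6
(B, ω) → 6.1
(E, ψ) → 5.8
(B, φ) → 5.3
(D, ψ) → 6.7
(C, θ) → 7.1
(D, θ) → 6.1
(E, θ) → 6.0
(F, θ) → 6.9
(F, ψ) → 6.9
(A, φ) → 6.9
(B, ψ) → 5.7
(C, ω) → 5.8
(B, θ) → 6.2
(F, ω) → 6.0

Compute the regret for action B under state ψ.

1.2

Best payoff under ψ is 6.9.
Regret = 6.9 − 5.7 = 1.2.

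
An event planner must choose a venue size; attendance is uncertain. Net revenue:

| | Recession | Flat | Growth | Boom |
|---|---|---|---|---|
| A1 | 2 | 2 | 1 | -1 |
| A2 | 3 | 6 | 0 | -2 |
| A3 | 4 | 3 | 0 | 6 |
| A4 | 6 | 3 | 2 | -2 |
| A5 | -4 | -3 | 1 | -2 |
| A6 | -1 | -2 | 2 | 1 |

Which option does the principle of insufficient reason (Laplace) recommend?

Row averages: A1=1, A2=1.75, A3=3.25, A4=2.25, A5=-2, A6=0
Highest average = 3.25 → A3.

A3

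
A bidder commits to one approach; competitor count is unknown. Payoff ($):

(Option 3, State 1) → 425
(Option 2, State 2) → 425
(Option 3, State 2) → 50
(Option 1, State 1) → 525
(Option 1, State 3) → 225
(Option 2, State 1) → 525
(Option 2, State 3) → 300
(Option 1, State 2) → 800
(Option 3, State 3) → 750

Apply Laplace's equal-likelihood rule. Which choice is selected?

Option 1

Row averages: Option 1=1550/3, Option 2=1250/3, Option 3=1225/3
Highest average = 1550/3 → Option 1.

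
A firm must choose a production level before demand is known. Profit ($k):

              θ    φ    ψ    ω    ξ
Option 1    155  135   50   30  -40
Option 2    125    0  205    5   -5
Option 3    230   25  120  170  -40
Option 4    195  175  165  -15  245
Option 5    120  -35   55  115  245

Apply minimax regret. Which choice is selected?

Column bests: θ=230, φ=175, ψ=205, ω=170, ξ=245.
Option 1 regrets: 75, 40, 155, 140, 285 → max 285
Option 2 regrets: 105, 175, 0, 165, 250 → max 250
Option 3 regrets: 0, 150, 85, 0, 285 → max 285
Option 4 regrets: 35, 0, 40, 185, 0 → max 185
Option 5 regrets: 110, 210, 150, 55, 0 → max 210
Smallest max regret = 185 → Option 4.

Option 4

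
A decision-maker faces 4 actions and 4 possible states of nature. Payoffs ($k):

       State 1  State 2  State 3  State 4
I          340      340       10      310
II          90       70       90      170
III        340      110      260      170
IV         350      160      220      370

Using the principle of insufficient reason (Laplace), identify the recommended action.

IV

Row averages: I=250, II=105, III=220, IV=275
Highest average = 275 → IV.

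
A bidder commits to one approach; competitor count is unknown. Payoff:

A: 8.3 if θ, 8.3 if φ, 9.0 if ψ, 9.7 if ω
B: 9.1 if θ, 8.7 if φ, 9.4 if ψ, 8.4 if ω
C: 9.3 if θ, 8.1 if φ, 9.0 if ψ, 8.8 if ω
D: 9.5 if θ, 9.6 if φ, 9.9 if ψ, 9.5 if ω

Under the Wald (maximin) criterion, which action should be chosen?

D

Row minima: A=8.3, B=8.4, C=8.1, D=9.5
Best worst-case = 9.5 → D.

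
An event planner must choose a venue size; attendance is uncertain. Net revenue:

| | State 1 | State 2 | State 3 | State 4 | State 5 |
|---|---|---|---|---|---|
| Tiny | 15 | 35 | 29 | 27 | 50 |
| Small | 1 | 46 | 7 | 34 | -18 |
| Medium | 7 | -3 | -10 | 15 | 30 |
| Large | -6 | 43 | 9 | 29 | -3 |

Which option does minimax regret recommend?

Column bests: State 1=15, State 2=46, State 3=29, State 4=34, State 5=50.
Tiny regrets: 0, 11, 0, 7, 0 → max 11
Small regrets: 14, 0, 22, 0, 68 → max 68
Medium regrets: 8, 49, 39, 19, 20 → max 49
Large regrets: 21, 3, 20, 5, 53 → max 53
Smallest max regret = 11 → Tiny.

Tiny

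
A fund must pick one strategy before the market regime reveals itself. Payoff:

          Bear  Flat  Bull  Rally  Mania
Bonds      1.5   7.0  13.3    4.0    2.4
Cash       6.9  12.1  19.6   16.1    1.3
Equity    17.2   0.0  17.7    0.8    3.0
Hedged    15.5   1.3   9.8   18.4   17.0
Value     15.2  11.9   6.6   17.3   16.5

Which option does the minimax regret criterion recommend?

Column bests: Bear=17.2, Flat=12.1, Bull=19.6, Rally=18.4, Mania=17.0.
Bonds regrets: 15.7, 5.1, 6.3, 14.4, 14.6 → max 15.7
Cash regrets: 10.3, 0.0, 0.0, 2.3, 15.7 → max 15.7
Equity regrets: 0.0, 12.1, 1.9, 17.6, 14.0 → max 17.6
Hedged regrets: 1.7, 10.8, 9.8, 0.0, 0.0 → max 10.8
Value regrets: 2.0, 0.2, 13.0, 1.1, 0.5 → max 13.0
Smallest max regret = 10.8 → Hedged.

Hedged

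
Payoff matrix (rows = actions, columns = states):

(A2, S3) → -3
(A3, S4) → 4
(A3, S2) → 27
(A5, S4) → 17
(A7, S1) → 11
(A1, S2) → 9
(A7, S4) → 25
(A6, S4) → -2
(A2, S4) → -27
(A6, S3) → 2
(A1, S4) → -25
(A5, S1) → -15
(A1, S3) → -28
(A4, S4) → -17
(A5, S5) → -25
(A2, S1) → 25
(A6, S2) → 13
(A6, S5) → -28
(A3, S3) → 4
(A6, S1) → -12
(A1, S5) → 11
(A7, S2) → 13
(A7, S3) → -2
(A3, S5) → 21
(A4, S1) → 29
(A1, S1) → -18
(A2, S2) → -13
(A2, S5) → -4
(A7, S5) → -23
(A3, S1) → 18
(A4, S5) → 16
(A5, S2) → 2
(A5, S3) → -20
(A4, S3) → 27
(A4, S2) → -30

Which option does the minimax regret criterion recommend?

A3

Column bests: S1=29, S2=27, S3=27, S4=25, S5=21.
A1 regrets: 47, 18, 55, 50, 10 → max 55
A2 regrets: 4, 40, 30, 52, 25 → max 52
A3 regrets: 11, 0, 23, 21, 0 → max 23
A4 regrets: 0, 57, 0, 42, 5 → max 57
A5 regrets: 44, 25, 47, 8, 46 → max 47
A6 regrets: 41, 14, 25, 27, 49 → max 49
A7 regrets: 18, 14, 29, 0, 44 → max 44
Smallest max regret = 23 → A3.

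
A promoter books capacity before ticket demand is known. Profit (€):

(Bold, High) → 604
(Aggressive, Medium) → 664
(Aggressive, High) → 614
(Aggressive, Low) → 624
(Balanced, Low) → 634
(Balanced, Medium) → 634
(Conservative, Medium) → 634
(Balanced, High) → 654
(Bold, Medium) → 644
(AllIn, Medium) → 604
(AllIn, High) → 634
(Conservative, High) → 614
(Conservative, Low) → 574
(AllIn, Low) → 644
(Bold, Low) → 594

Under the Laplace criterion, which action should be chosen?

Balanced

Row averages: Conservative=1822/3, Balanced=1922/3, Aggressive=634, Bold=614, AllIn=1882/3
Highest average = 1922/3 → Balanced.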